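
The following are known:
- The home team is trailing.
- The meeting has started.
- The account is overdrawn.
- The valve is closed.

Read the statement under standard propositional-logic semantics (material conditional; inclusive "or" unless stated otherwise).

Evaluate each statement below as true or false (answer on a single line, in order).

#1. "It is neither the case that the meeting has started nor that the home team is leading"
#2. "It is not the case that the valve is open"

Let D = "the meeting has started" (T), K = "the home team is leading" (F), N = "the valve is open" (F).

#1: In symbols: D ↓ K

D ↓ K = T ↓ F = F
Thus #1 is false.

#2: This is ¬N.

¬N = ¬F = T
Thus #2 is true.

#1 false; #2 true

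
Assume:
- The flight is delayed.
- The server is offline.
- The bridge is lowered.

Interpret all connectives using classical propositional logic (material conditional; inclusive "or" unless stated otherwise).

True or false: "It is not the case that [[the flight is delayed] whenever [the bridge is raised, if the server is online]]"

Let K = "the server is online" (F), S = "the bridge is raised" (F), P = "the flight is delayed" (T).
This is ~((K -> S) -> P).

K -> S = F -> F = T
(K -> S) -> P = T -> T = T
~((K -> S) -> P) = ~T = F

False.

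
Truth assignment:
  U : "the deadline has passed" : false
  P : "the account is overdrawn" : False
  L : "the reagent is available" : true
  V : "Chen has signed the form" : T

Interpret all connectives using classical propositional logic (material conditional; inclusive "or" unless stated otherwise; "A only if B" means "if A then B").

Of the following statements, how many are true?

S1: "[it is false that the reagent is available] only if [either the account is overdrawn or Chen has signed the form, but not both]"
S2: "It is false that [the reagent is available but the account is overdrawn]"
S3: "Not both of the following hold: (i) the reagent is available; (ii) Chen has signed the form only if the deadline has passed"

3

S1: Formalization: not L -> (P xor V)

not L = not True = False
P xor V = False xor True = True
not L -> (P xor V) = False -> True = True
Thus S1 is true.

S2: In symbols: not (L and P)

L and P = True and False = False
not (L and P) = not False = True
Hence S2 is true.

S3: In symbols: L nand (V -> U)

V -> U = True -> False = False
L nand (V -> U) = True nand False = True
Hence S3 is true.

3 of the 3 statements are true (S1, S2, S3).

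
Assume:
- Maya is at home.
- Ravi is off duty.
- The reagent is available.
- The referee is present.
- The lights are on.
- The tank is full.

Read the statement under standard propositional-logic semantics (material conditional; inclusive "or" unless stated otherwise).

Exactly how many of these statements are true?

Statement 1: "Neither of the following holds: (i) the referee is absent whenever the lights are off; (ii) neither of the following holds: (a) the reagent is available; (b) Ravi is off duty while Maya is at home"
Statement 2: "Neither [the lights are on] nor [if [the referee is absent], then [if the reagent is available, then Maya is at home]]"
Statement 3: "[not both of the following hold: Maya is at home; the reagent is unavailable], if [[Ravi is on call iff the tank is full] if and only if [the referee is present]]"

1

Let U = "the lights are on" (T), S = "the referee is present" (T), R = "the reagent is available" (T), Q = "Ravi is on call" (F), P = "Maya is at home" (T), V = "the tank is full" (T).

Statement 1: Formalization: (~U -> ~S) nor (R nor (~Q & P))

~U = ~T = F
~S = ~T = F
~U -> ~S = F -> F = T
~Q = ~F = T
~Q & P = T & T = T
R nor (~Q & P) = T nor T = F
(~U -> ~S) nor (R nor (~Q & P)) = T nor F = F
Thus Statement 1 is false.

Statement 2: This is U nor (~S -> (R -> P)).

~S = ~T = F
R -> P = T -> T = T
~S -> (R -> P) = F -> T = T
U nor (~S -> (R -> P)) = T nor T = F
Thus Statement 2 is false.

Statement 3: This is ((Q <-> V) <-> S) -> (P nand ~R).

Q <-> V = F <-> T = F
(Q <-> V) <-> S = F <-> T = F
~R = ~T = F
P nand ~R = T nand F = T
((Q <-> V) <-> S) -> (P nand ~R) = F -> T = T
Hence Statement 3 is true.

True statements: 1.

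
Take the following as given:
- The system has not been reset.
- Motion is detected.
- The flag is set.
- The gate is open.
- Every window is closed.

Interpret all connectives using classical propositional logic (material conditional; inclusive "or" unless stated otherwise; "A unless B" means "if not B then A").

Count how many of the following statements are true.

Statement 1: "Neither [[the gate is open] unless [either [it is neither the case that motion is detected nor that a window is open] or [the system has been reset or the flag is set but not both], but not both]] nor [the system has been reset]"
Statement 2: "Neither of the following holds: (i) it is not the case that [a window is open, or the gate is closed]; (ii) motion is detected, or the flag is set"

0

Let S = "the gate is open" (T), Q = "motion is detected" (T), U = "a window is open" (F), P = "the system has been reset" (F), R = "the flag is set" (T).

Statement 1: Formalization: (S ∨ ((Q ↓ U) ⊕ (P ⊕ R))) ↓ P

Q ↓ U = T ↓ F = F
P ⊕ R = F ⊕ T = T
(Q ↓ U) ⊕ (P ⊕ R) = F ⊕ T = T
S ∨ ((Q ↓ U) ⊕ (P ⊕ R)) = T ∨ T = T
(S ∨ ((Q ↓ U) ⊕ (P ⊕ R))) ↓ P = T ↓ F = F
Thus Statement 1 is false.

Statement 2: Parsed as ¬(U ∨ ¬S) ↓ (Q ∨ R)

¬S = ¬T = F
U ∨ ¬S = F ∨ F = F
¬(U ∨ ¬S) = ¬F = T
Q ∨ R = T ∨ T = T
¬(U ∨ ¬S) ↓ (Q ∨ R) = T ↓ T = F
Hence Statement 2 is false.

Count: 0.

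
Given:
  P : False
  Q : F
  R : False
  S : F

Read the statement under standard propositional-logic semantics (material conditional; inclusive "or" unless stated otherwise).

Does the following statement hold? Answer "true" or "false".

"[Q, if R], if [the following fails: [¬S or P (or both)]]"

Parsed as ¬(¬S ∨ P) → (R → Q)

¬S = ¬F = T
¬S ∨ P = T ∨ F = T
¬(¬S ∨ P) = ¬T = F
R → Q = F → F = T
¬(¬S ∨ P) → (R → Q) = F → T = T

True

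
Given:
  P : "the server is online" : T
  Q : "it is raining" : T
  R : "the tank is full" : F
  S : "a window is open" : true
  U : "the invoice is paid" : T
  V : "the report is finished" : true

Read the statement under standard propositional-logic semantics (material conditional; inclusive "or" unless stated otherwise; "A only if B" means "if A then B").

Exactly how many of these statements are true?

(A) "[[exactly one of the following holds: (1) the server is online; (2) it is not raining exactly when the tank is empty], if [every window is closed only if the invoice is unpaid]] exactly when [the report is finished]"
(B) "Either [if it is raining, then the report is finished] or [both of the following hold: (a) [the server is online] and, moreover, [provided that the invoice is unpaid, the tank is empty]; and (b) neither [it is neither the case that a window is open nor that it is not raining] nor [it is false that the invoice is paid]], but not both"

1

(A): In symbols: ((~S -> ~U) -> (P xor (~Q <-> ~R))) <-> V

~S = ~T = F
~U = ~T = F
~S -> ~U = F -> F = T
~Q = ~T = F
~R = ~F = T
~Q <-> ~R = F <-> T = F
P xor (~Q <-> ~R) = T xor F = T
(~S -> ~U) -> (P xor (~Q <-> ~R)) = T -> T = T
((~S -> ~U) -> (P xor (~Q <-> ~R))) <-> V = T <-> T = T
Hence (A) is true.

(B): In symbols: (Q -> V) xor ((P & (~U -> ~R)) & ((S nor ~Q) nor ~U))

Q -> V = T -> T = T
~U = ~T = F
~R = ~F = T
~U -> ~R = F -> T = T
P & (~U -> ~R) = T & T = T
~Q = ~T = F
S nor ~Q = T nor F = F
~U = ~T = F
(S nor ~Q) nor ~U = F nor F = T
(P & (~U -> ~R)) & ((S nor ~Q) nor ~U) = T & T = T
(Q -> V) xor ((P & (~U -> ~R)) & ((S nor ~Q) nor ~U)) = T xor T = F
So (B) is false.

True statements: 1.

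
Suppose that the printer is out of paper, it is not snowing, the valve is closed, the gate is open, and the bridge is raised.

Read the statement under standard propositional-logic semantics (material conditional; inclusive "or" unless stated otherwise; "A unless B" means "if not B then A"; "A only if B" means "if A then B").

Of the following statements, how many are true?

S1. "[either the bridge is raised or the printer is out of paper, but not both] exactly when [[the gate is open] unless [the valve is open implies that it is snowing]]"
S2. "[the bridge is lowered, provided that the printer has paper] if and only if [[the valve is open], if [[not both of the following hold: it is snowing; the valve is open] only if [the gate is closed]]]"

Let R = "the bridge is raised" (T), V = "the printer has paper" (F), Q = "the gate is open" (T), M = "the valve is open" (F), P = "it is snowing" (F).

S1: In symbols: (R xor ~V) <-> (Q | (M -> P))

~V = ~F = T
R xor ~V = T xor T = F
M -> P = F -> F = T
Q | (M -> P) = T | T = T
(R xor ~V) <-> (Q | (M -> P)) = F <-> T = F
Thus S1 is false.

S2: This is (V -> ~R) <-> (((P nand M) -> ~Q) -> M).

~R = ~T = F
V -> ~R = F -> F = T
P nand M = F nand F = T
~Q = ~T = F
(P nand M) -> ~Q = T -> F = F
((P nand M) -> ~Q) -> M = F -> F = T
(V -> ~R) <-> (((P nand M) -> ~Q) -> M) = T <-> T = T
So S2 is true.

1 of the 2 statements is true (S2).

1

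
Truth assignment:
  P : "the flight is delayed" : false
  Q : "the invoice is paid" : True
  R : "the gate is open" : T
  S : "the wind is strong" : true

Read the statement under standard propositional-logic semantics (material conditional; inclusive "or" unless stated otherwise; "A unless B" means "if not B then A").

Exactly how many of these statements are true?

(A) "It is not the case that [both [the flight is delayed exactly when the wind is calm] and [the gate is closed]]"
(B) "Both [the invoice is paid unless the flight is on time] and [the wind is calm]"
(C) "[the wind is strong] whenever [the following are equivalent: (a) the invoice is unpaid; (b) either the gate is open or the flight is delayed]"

(A): Formalization: not ((P iff not S) and not R)

not S = not True = False
P iff not S = False iff False = True
not R = not True = False
(P iff not S) and not R = True and False = False
not ((P iff not S) and not R) = not False = True
Thus (A) is true.

(B): Parsed as (Q or not P) and not S

not P = not False = True
Q or not P = True or True = True
not S = not True = False
(Q or not P) and not S = True and False = False
Hence (B) is false.

(C): Parsed as (not Q iff (R or P)) -> S

not Q = not True = False
R or P = True or False = True
not Q iff (R or P) = False iff True = False
(not Q iff (R or P)) -> S = False -> True = True
Thus (C) is true.

Count: 2.

2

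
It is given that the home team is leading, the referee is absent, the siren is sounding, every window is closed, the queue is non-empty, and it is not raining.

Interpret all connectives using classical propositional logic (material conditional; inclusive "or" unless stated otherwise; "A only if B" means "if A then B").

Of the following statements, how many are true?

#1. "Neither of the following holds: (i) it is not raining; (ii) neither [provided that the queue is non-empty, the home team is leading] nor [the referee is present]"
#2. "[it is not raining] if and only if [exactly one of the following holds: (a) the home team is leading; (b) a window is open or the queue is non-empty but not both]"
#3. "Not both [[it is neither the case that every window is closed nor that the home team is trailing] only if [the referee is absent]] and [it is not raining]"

0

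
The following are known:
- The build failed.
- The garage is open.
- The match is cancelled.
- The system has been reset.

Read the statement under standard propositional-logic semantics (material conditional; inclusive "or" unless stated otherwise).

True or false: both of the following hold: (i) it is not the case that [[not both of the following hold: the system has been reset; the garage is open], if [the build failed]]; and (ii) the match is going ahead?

Let P = "the build passed" (False), K = "the system has been reset" (True), D = "the garage is closed" (False), G = "the match is cancelled" (True).
This is not (not P -> (K nand not D)) and not G.

not P = not False = True
not D = not False = True
K nand not D = True nand True = False
not P -> (K nand not D) = True -> False = False
not (not P -> (K nand not D)) = not False = True
not G = not True = False
not (not P -> (K nand not D)) and not G = True and False = False

The statement is false.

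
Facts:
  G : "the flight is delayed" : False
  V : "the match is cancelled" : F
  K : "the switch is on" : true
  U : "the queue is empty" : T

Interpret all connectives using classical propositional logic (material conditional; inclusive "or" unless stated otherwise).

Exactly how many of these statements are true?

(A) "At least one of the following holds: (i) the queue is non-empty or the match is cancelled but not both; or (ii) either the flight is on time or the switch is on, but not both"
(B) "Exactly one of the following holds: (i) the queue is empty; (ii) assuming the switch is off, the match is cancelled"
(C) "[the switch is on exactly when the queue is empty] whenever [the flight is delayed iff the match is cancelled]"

(A): This is (~U xor V) | (~G xor K).

~U = ~T = F
~U xor V = F xor F = F
~G = ~F = T
~G xor K = T xor T = F
(~U xor V) | (~G xor K) = F | F = F
Hence (A) is false.

(B): In symbols: U xor (~K -> V)

~K = ~T = F
~K -> V = F -> F = T
U xor (~K -> V) = T xor T = F
So (B) is false.

(C): In symbols: (G <-> V) -> (K <-> U)

G <-> V = F <-> F = T
K <-> U = T <-> T = T
(G <-> V) -> (K <-> U) = T -> T = T
Hence (C) is true.

1 of the 3 statements is true.

1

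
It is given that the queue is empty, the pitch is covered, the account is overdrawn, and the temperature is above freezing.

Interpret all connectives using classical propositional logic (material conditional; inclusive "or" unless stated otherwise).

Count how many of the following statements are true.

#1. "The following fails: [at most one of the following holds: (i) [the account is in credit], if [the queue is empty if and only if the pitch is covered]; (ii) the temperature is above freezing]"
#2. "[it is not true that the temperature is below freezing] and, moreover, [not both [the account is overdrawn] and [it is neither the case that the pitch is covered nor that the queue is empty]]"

1

Let M = "the queue is empty" (T), R = "the pitch is covered" (T), U = "the account is overdrawn" (T), D = "the temperature is below freezing" (F).

#1: Formalization: ~(((M <-> R) -> ~U) nand ~D)

M <-> R = T <-> T = T
~U = ~T = F
(M <-> R) -> ~U = T -> F = F
~D = ~F = T
((M <-> R) -> ~U) nand ~D = F nand T = T
~(((M <-> R) -> ~U) nand ~D) = ~T = F
Hence #1 is false.

#2: This is ~D & (U nand (R nor M)).

~D = ~F = T
R nor M = T nor T = F
U nand (R nor M) = T nand F = T
~D & (U nand (R nor M)) = T & T = T
Thus #2 is true.

True statements: 1.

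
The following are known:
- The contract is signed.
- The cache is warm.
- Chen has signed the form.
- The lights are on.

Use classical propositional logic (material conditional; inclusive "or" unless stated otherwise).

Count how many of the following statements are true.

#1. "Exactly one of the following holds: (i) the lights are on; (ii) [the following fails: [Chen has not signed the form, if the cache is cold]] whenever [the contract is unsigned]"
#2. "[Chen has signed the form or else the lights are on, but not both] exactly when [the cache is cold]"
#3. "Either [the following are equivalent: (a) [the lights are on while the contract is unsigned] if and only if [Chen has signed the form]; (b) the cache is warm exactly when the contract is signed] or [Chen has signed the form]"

2

Let S = "the lights are on" (T), P = "the contract is signed" (T), Q = "the cache is warm" (T), R = "Chen has signed the form" (T).

#1: Formalization: S ⊕ (¬P → ¬(¬Q → ¬R))

¬P = ¬T = F
¬Q = ¬T = F
¬R = ¬T = F
¬Q → ¬R = F → F = T
¬(¬Q → ¬R) = ¬T = F
¬P → ¬(¬Q → ¬R) = F → F = T
S ⊕ (¬P → ¬(¬Q → ¬R)) = T ⊕ T = F
Hence #1 is false.

#2: Parsed as (R ⊕ S) ↔ ¬Q

R ⊕ S = T ⊕ T = F
¬Q = ¬T = F
(R ⊕ S) ↔ ¬Q = F ↔ F = T
Hence #2 is true.

#3: Parsed as (((S ∧ ¬P) ↔ R) ↔ (Q ↔ P)) ∨ R

¬P = ¬T = F
S ∧ ¬P = T ∧ F = F
(S ∧ ¬P) ↔ R = F ↔ T = F
Q ↔ P = T ↔ T = T
((S ∧ ¬P) ↔ R) ↔ (Q ↔ P) = F ↔ T = F
(((S ∧ ¬P) ↔ R) ↔ (Q ↔ P)) ∨ R = F ∨ T = T
Thus #3 is true.

True statements: 2 (#2, #3).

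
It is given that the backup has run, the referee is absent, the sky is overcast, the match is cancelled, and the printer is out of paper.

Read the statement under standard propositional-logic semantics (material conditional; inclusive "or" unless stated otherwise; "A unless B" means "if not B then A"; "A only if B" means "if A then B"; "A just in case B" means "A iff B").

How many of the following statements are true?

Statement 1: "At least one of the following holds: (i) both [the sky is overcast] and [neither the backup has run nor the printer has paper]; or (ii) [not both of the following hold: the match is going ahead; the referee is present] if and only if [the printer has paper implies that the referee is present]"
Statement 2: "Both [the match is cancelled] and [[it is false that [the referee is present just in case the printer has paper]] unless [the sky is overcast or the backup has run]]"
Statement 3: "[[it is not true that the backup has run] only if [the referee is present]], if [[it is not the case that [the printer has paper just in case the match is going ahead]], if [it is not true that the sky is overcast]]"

Let R = "the sky is overcast" (T), P = "the backup has run" (T), U = "the printer has paper" (F), S = "the match is cancelled" (T), Q = "the referee is present" (F).

Statement 1: This is (R & (P nor U)) | ((~S nand Q) <-> (U -> Q)).

P nor U = T nor F = F
R & (P nor U) = T & F = F
~S = ~T = F
~S nand Q = F nand F = T
U -> Q = F -> F = T
(~S nand Q) <-> (U -> Q) = T <-> T = T
(R & (P nor U)) | ((~S nand Q) <-> (U -> Q)) = F | T = T
Thus Statement 1 is true.

Statement 2: This is S & (~(Q <-> U) | (R | P)).

Q <-> U = F <-> F = T
~(Q <-> U) = ~T = F
R | P = T | T = T
~(Q <-> U) | (R | P) = F | T = T
S & (~(Q <-> U) | (R | P)) = T & T = T
Hence Statement 2 is true.

Statement 3: Parsed as (~R -> ~(U <-> ~S)) -> (~P -> Q)

~R = ~T = F
~S = ~T = F
U <-> ~S = F <-> F = T
~(U <-> ~S) = ~T = F
~R -> ~(U <-> ~S) = F -> F = T
~P = ~T = F
~P -> Q = F -> F = T
(~R -> ~(U <-> ~S)) -> (~P -> Q) = T -> T = T
Thus Statement 3 is true.

3 of the 3 statements are true (Statement 1, Statement 2, Statement 3).

3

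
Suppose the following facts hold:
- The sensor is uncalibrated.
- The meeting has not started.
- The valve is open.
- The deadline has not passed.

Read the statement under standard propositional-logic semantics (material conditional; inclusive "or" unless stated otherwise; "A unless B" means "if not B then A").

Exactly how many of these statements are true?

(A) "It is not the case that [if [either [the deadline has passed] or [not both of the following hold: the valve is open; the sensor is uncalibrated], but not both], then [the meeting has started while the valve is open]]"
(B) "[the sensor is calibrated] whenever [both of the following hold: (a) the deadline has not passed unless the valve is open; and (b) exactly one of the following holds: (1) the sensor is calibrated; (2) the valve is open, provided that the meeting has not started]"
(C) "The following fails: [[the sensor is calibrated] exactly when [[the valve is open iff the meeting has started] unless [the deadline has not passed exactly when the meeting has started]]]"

Let W = "the deadline has passed" (F), L = "the valve is open" (T), G = "the sensor is calibrated" (F), D = "the meeting has started" (F).

(A): In symbols: ¬((W ⊕ (L ↑ ¬G)) → (D ∧ L))

¬G = ¬F = T
L ↑ ¬G = T ↑ T = F
W ⊕ (L ↑ ¬G) = F ⊕ F = F
D ∧ L = F ∧ T = F
(W ⊕ (L ↑ ¬G)) → (D ∧ L) = F → F = T
¬((W ⊕ (L ↑ ¬G)) → (D ∧ L)) = ¬T = F
Thus (A) is false.

(B): Formalization: ((¬W ∨ L) ∧ (G ⊕ (¬D → L))) → G

¬W = ¬F = T
¬W ∨ L = T ∨ T = T
¬D = ¬F = T
¬D → L = T → T = T
G ⊕ (¬D → L) = F ⊕ T = T
(¬W ∨ L) ∧ (G ⊕ (¬D → L)) = T ∧ T = T
((¬W ∨ L) ∧ (G ⊕ (¬D → L))) → G = T → F = F
Thus (B) is false.

(C): Formalization: ¬(G ↔ ((L ↔ D) ∨ (¬W ↔ D)))

L ↔ D = T ↔ F = F
¬W = ¬F = T
¬W ↔ D = T ↔ F = F
(L ↔ D) ∨ (¬W ↔ D) = F ∨ F = F
G ↔ ((L ↔ D) ∨ (¬W ↔ D)) = F ↔ F = T
¬(G ↔ ((L ↔ D) ∨ (¬W ↔ D))) = ¬T = F
So (C) is false.

True statements: 0 (none).

0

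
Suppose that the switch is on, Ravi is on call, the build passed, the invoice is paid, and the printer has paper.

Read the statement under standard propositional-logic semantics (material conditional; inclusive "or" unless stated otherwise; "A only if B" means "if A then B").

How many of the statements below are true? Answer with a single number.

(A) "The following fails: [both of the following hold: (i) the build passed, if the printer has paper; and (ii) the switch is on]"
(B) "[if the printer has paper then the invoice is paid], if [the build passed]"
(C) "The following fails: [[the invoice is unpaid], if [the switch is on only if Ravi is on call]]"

2

Let P = "the printer has paper" (T), D = "the build passed" (T), Q = "the switch is on" (T), M = "the invoice is paid" (T), G = "Ravi is on call" (T).

(A): This is ¬((P → D) ∧ Q).

P → D = T → T = T
(P → D) ∧ Q = T ∧ T = T
¬((P → D) ∧ Q) = ¬T = F
So (A) is false.

(B): Formalization: D → (P → M)

P → M = T → T = T
D → (P → M) = T → T = T
Hence (B) is true.

(C): This is ¬((Q → G) → ¬M).

Q → G = T → T = T
¬M = ¬T = F
(Q → G) → ¬M = T → F = F
¬((Q → G) → ¬M) = ¬F = T
Hence (C) is true.

Count: 2.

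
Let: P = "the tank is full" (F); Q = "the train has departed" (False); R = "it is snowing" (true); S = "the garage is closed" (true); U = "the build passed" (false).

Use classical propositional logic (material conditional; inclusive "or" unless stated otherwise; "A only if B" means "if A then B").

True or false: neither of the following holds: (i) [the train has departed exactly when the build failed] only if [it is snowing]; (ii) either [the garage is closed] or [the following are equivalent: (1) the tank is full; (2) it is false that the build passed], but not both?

In symbols: ((Q <-> ~U) -> R) nor (S xor (P <-> ~U))

~U = ~F = T
Q <-> ~U = F <-> T = F
(Q <-> ~U) -> R = F -> T = T
~U = ~F = T
P <-> ~U = F <-> T = F
S xor (P <-> ~U) = T xor F = T
((Q <-> ~U) -> R) nor (S xor (P <-> ~U)) = T nor T = F

false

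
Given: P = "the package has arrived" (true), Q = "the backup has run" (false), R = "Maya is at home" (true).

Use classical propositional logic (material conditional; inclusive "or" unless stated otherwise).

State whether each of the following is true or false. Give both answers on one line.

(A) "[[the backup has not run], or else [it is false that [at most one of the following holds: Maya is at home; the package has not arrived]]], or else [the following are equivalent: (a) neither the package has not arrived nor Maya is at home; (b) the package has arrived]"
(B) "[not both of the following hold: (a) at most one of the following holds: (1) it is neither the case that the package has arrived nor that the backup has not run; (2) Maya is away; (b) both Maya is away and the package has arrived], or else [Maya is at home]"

(A) True; (B) True

(A): This is (~Q | ~(R nand ~P)) | ((~P nor R) <-> P).

~Q = ~F = T
~P = ~T = F
R nand ~P = T nand F = T
~(R nand ~P) = ~T = F
~Q | ~(R nand ~P) = T | F = T
~P = ~T = F
~P nor R = F nor T = F
(~P nor R) <-> P = F <-> T = F
(~Q | ~(R nand ~P)) | ((~P nor R) <-> P) = T | F = T
So (A) is true.

(B): In symbols: (((P nor ~Q) nand ~R) nand (~R & P)) | R

~Q = ~F = T
P nor ~Q = T nor T = F
~R = ~T = F
(P nor ~Q) nand ~R = F nand F = T
~R = ~T = F
~R & P = F & T = F
((P nor ~Q) nand ~R) nand (~R & P) = T nand F = T
(((P nor ~Q) nand ~R) nand (~R & P)) | R = T | T = T
Thus (B) is true.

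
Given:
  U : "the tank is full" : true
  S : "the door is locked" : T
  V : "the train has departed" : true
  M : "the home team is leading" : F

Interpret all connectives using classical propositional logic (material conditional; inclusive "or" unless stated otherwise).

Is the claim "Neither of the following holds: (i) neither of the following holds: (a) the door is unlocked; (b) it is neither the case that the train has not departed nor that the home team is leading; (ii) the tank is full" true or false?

False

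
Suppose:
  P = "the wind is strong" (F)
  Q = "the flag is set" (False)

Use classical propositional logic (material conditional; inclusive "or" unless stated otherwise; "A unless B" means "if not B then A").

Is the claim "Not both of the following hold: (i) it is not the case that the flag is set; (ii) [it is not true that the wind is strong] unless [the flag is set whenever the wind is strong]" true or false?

False.

Values: Q=F, P=F.
Parsed as ¬Q ↑ (¬P ∨ (P → Q))

¬Q = ¬F = T
¬P = ¬F = T
P → Q = F → F = T
¬P ∨ (P → Q) = T ∨ T = T
¬Q ↑ (¬P ∨ (P → Q)) = T ↑ T = F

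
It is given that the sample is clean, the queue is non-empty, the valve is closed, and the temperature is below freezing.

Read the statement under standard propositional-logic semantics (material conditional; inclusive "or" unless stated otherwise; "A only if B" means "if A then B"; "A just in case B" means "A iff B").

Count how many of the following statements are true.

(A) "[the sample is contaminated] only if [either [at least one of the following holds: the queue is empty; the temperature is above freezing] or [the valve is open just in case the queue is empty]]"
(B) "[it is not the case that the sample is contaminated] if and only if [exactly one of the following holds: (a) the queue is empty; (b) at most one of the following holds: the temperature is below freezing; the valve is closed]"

1

Let P = "the sample is contaminated" (F), Q = "the queue is empty" (F), S = "the temperature is below freezing" (T), R = "the valve is open" (F).

(A): Formalization: P -> ((Q | ~S) | (R <-> Q))

~S = ~T = F
Q | ~S = F | F = F
R <-> Q = F <-> F = T
(Q | ~S) | (R <-> Q) = F | T = T
P -> ((Q | ~S) | (R <-> Q)) = F -> T = T
Thus (A) is true.

(B): Formalization: ~P <-> (Q xor (S nand ~R))

~P = ~F = T
~R = ~F = T
S nand ~R = T nand T = F
Q xor (S nand ~R) = F xor F = F
~P <-> (Q xor (S nand ~R)) = T <-> F = F
Hence (B) is false.

True statements: 1 ((A)).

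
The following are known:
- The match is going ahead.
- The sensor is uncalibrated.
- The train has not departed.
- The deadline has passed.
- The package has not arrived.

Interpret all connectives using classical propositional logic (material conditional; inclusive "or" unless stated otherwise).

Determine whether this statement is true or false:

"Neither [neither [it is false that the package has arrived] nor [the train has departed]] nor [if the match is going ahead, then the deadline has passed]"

False.

Let V = "the package has arrived" (False), D = "the train has departed" (False), H = "the match is cancelled" (False), R = "the deadline has passed" (True).
Formalization: (not V nor D) nor (not H -> R)

not V = not False = True
not V nor D = True nor False = False
not H = not False = True
not H -> R = True -> True = True
(not V nor D) nor (not H -> R) = False nor True = False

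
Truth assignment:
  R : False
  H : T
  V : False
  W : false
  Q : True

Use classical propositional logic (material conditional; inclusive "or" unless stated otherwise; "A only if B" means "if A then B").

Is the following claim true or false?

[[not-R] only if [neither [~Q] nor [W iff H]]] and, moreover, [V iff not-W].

false

Formalization: (¬R → (¬Q ↓ (W ↔ H))) ∧ (V ↔ ¬W)

¬R = ¬F = T
¬Q = ¬T = F
W ↔ H = F ↔ T = F
¬Q ↓ (W ↔ H) = F ↓ F = T
¬R → (¬Q ↓ (W ↔ H)) = T → T = T
¬W = ¬F = T
V ↔ ¬W = F ↔ T = F
(¬R → (¬Q ↓ (W ↔ H))) ∧ (V ↔ ¬W) = T ∧ F = F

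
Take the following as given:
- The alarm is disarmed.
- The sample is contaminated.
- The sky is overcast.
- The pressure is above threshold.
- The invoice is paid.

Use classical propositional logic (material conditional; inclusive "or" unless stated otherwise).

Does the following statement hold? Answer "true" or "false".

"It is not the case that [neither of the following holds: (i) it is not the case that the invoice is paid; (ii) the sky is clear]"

Let Q = "the invoice is paid" (True), W = "the sky is overcast" (True).
Parsed as not (not Q nor not W)

not Q = not True = False
not W = not True = False
not Q nor not W = False nor False = True
not (not Q nor not W) = not True = False

The statement is false.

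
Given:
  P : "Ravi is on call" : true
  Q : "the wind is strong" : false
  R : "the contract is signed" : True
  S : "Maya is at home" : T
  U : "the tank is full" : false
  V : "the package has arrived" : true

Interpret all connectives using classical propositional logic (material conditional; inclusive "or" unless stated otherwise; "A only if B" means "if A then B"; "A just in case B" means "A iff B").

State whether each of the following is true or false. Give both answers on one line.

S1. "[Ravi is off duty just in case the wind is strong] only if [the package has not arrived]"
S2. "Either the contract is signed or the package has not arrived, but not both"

S1 False; S2 True

S1: In symbols: (not P iff Q) -> not V

not P = not True = False
not P iff Q = False iff False = True
not V = not True = False
(not P iff Q) -> not V = True -> False = False
So S1 is false.

S2: This is R xor not V.

not V = not True = False
R xor not V = True xor False = True
So S2 is true.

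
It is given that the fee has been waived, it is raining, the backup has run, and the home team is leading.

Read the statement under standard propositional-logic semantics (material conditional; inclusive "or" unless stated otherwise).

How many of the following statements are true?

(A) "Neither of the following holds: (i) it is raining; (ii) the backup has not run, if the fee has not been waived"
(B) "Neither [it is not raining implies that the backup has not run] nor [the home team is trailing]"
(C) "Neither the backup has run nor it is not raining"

0

Let Q = "it is raining" (True), P = "the fee has been waived" (True), R = "the backup has run" (True), S = "the home team is leading" (True).

(A): This is Q nor (not P -> not R).

not P = not True = False
not R = not True = False
not P -> not R = False -> False = True
Q nor (not P -> not R) = True nor True = False
Thus (A) is false.

(B): Parsed as (not Q -> not R) nor not S

not Q = not True = False
not R = not True = False
not Q -> not R = False -> False = True
not S = not True = False
(not Q -> not R) nor not S = True nor False = False
Hence (B) is false.

(C): Formalization: R nor not Q

not Q = not True = False
R nor not Q = True nor False = False
So (C) is false.

True statements: 0 (none).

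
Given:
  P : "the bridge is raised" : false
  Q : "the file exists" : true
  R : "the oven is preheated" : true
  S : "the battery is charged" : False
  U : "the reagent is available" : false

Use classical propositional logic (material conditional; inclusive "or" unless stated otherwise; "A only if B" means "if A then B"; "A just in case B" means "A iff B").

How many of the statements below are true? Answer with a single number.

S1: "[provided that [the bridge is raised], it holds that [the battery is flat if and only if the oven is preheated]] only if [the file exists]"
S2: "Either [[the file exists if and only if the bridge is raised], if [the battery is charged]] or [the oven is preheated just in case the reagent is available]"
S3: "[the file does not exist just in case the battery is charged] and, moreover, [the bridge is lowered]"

3

S1: Parsed as (P -> (not S iff R)) -> Q

not S = not False = True
not S iff R = True iff True = True
P -> (not S iff R) = False -> True = True
(P -> (not S iff R)) -> Q = True -> True = True
So S1 is true.

S2: In symbols: (S -> (Q iff P)) or (R iff U)

Q iff P = True iff False = False
S -> (Q iff P) = False -> False = True
R iff U = True iff False = False
(S -> (Q iff P)) or (R iff U) = True or False = True
Hence S2 is true.

S3: This is (not Q iff S) and not P.

not Q = not True = False
not Q iff S = False iff False = True
not P = not False = True
(not Q iff S) and not P = True and True = True
Hence S3 is true.

Count: 3.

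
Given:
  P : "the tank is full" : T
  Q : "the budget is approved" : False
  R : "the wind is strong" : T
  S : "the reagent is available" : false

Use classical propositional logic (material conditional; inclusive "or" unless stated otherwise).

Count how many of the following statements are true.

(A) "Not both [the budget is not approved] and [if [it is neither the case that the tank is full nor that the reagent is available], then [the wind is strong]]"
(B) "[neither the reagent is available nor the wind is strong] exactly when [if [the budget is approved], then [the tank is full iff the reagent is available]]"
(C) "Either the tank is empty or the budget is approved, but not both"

(A): In symbols: ~Q nand ((P nor S) -> R)

~Q = ~F = T
P nor S = T nor F = F
(P nor S) -> R = F -> T = T
~Q nand ((P nor S) -> R) = T nand T = F
Hence (A) is false.

(B): Parsed as (S nor R) <-> (Q -> (P <-> S))

S nor R = F nor T = F
P <-> S = T <-> F = F
Q -> (P <-> S) = F -> F = T
(S nor R) <-> (Q -> (P <-> S)) = F <-> T = F
Thus (B) is false.

(C): This is ~P xor Q.

~P = ~T = F
~P xor Q = F xor F = F
Hence (C) is false.

Count: 0.

0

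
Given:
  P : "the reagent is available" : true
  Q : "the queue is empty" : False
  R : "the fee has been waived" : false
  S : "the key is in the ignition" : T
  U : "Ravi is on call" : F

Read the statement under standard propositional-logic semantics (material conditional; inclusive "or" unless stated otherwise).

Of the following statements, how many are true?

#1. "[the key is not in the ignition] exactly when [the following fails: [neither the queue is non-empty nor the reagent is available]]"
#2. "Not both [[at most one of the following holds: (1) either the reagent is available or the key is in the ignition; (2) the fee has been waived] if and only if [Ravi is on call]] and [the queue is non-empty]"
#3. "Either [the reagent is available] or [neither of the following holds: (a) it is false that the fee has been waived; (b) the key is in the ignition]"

#1: Parsed as not S iff not (not Q nor P)

not S = not True = False
not Q = not False = True
not Q nor P = True nor True = False
not (not Q nor P) = not False = True
not S iff not (not Q nor P) = False iff True = False
Thus #1 is false.

#2: Formalization: (((P or S) nand R) iff U) nand not Q

P or S = True or True = True
(P or S) nand R = True nand False = True
((P or S) nand R) iff U = True iff False = False
not Q = not False = True
(((P or S) nand R) iff U) nand not Q = False nand True = True
So #2 is true.

#3: This is P or (not R nor S).

not R = not False = True
not R nor S = True nor True = False
P or (not R nor S) = True or False = True
Thus #3 is true.

Count: 2.

2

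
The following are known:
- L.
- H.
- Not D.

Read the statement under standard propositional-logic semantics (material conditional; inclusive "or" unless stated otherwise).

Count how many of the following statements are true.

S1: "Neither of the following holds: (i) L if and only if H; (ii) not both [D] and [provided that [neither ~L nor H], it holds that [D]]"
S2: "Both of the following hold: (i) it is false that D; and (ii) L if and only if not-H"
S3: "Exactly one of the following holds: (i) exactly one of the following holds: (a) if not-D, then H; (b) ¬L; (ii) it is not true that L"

S1: Formalization: (L <-> H) nor (D nand ((~L nor H) -> D))

L <-> H = T <-> T = T
~L = ~T = F
~L nor H = F nor T = F
(~L nor H) -> D = F -> F = T
D nand ((~L nor H) -> D) = F nand T = T
(L <-> H) nor (D nand ((~L nor H) -> D)) = T nor T = F
Hence S1 is false.

S2: In symbols: ~D & (L <-> ~H)

~D = ~F = T
~H = ~T = F
L <-> ~H = T <-> F = F
~D & (L <-> ~H) = T & F = F
Thus S2 is false.

S3: Formalization: ((~D -> H) xor ~L) xor ~L

~D = ~F = T
~D -> H = T -> T = T
~L = ~T = F
(~D -> H) xor ~L = T xor F = T
~L = ~T = F
((~D -> H) xor ~L) xor ~L = T xor F = T
Thus S3 is true.

Count: 1.

1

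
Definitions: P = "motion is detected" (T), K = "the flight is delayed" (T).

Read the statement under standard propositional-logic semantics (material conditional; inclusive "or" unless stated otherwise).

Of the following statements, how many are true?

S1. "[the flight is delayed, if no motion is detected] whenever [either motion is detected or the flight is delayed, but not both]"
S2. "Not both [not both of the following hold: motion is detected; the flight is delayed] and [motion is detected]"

2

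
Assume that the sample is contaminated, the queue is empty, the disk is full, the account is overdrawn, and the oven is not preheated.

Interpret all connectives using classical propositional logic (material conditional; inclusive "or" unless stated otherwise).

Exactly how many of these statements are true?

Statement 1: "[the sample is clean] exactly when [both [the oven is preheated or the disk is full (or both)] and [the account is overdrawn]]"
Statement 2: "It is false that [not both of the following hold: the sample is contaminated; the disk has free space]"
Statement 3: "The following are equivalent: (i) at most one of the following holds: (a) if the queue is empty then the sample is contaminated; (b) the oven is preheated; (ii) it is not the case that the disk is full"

0

Let P = "the sample is contaminated" (T), U = "the oven is preheated" (F), R = "the disk is full" (T), S = "the account is overdrawn" (T), Q = "the queue is empty" (T).

Statement 1: This is ~P <-> ((U | R) & S).

~P = ~T = F
U | R = F | T = T
(U | R) & S = T & T = T
~P <-> ((U | R) & S) = F <-> T = F
So Statement 1 is false.

Statement 2: In symbols: ~(P nand ~R)

~R = ~T = F
P nand ~R = T nand F = T
~(P nand ~R) = ~T = F
So Statement 2 is false.

Statement 3: In symbols: ((Q -> P) nand U) <-> ~R

Q -> P = T -> T = T
(Q -> P) nand U = T nand F = T
~R = ~T = F
((Q -> P) nand U) <-> ~R = T <-> F = F
Hence Statement 3 is false.

0 of the 3 statements are true (none).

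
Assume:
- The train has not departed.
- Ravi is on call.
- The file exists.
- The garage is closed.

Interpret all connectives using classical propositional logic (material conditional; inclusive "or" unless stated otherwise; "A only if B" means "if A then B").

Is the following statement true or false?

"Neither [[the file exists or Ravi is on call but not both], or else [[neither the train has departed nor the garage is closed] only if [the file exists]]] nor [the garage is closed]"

Let U = "the file exists" (T), P = "Ravi is on call" (T), Q = "the train has departed" (F), R = "the garage is closed" (T).
In symbols: ((U ⊕ P) ∨ ((Q ↓ R) → U)) ↓ R

U ⊕ P = T ⊕ T = F
Q ↓ R = F ↓ T = F
(Q ↓ R) → U = F → T = T
(U ⊕ P) ∨ ((Q ↓ R) → U) = F ∨ T = T
((U ⊕ P) ∨ ((Q ↓ R) → U)) ↓ R = T ↓ T = F

False.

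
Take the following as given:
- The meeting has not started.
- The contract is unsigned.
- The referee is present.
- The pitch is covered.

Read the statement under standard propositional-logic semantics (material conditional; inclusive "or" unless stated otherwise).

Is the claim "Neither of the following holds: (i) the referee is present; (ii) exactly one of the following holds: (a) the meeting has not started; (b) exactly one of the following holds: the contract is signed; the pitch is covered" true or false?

False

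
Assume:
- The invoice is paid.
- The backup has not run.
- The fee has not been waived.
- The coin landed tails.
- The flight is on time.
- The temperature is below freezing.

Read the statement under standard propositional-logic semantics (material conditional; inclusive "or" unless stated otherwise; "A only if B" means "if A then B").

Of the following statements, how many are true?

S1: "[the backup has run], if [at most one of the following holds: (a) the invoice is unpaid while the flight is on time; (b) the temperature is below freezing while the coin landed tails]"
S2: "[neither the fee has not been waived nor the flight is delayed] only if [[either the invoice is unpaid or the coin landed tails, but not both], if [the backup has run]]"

1

Let P = "the invoice is paid" (T), U = "the flight is delayed" (F), V = "the temperature is below freezing" (T), S = "the coin landed heads" (F), Q = "the backup has run" (F), R = "the fee has been waived" (F).

S1: Parsed as ((¬P ∧ ¬U) ↑ (V ∧ ¬S)) → Q

¬P = ¬T = F
¬U = ¬F = T
¬P ∧ ¬U = F ∧ T = F
¬S = ¬F = T
V ∧ ¬S = T ∧ T = T
(¬P ∧ ¬U) ↑ (V ∧ ¬S) = F ↑ T = T
((¬P ∧ ¬U) ↑ (V ∧ ¬S)) → Q = T → F = F
So S1 is false.

S2: This is (¬R ↓ U) → (Q → (¬P ⊕ ¬S)).

¬R = ¬F = T
¬R ↓ U = T ↓ F = F
¬P = ¬T = F
¬S = ¬F = T
¬P ⊕ ¬S = F ⊕ T = T
Q → (¬P ⊕ ¬S) = F → T = T
(¬R ↓ U) → (Q → (¬P ⊕ ¬S)) = F → T = T
Thus S2 is true.

True statements: 1 (S2).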